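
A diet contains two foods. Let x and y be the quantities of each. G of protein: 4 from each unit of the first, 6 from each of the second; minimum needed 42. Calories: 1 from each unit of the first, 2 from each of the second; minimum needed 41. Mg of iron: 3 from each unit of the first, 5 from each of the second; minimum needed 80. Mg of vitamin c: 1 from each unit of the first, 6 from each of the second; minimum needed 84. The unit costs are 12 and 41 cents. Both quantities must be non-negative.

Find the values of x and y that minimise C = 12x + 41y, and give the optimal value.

x = 39/2, y = 43/4, minimum C = 2699/4

Vertices and C = 12x + 41y:
  (0, 41/2) → C = 1681/2
  (84, 0) → C = 1008
  (39/2, 43/4) → C = 2699/4
The feasible region is unbounded (it extends along (0, 1), (1, 0)), but C strictly increases along every unbounded feasible direction, so there is no improving ray and the minimum is attained at a vertex.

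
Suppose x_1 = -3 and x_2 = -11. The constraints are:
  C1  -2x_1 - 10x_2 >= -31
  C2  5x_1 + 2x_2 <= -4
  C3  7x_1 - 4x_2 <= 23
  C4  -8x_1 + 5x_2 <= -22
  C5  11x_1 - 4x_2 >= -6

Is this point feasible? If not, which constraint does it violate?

feasible

C1: 116 ≥ -31 ✓
C2: -37 ≤ -4 ✓
C3: 23 ≤ 23 ✓
C4: -31 ≤ -22 ✓
C5: 11 ≥ -6 ✓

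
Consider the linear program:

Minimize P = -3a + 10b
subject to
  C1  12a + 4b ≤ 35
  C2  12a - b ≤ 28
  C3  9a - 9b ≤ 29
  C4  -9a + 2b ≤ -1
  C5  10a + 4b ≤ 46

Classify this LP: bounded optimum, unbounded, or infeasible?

bounded optimum

Extreme points and P = -3a + 10b:
  (49/20, 7/5) → P = 133/20
  (37/30, 101/20) → P = 234/5
  (223/99, -32/33) → P = -181/11
  (-7/9, -4) → P = -113/3
The feasible region has finitely many vertices and no improving ray; the minimum is -113/3 at (-7/9, -4).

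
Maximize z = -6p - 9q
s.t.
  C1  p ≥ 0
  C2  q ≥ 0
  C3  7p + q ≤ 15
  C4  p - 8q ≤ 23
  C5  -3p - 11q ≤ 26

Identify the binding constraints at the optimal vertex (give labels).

C1 and C2

Vertices and z = -6p - 9q:
  (0, 0) → z = 0
  (0, 15) → z = -135
  (15/7, 0) → z = -90/7

The maximum is at (0, 0). Substituting into each constraint, equality holds for C1 and C2; the remaining constraints have slack.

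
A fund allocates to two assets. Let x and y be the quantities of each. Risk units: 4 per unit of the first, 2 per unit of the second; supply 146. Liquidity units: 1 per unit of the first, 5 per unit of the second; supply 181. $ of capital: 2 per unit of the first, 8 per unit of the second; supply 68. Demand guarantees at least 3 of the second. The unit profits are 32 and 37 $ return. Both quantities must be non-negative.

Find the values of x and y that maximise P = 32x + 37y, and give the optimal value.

x = 22, y = 3, maximum P = 815

Feasible corners and P = 32x + 37y:
  (0, 17/2) → P = 629/2
  (0, 3) → P = 111
  (22, 3) → P = 815

The optimum lies where 2x + 8y = 68 and y = 3.
Solving simultaneously gives x = 22, y = 3.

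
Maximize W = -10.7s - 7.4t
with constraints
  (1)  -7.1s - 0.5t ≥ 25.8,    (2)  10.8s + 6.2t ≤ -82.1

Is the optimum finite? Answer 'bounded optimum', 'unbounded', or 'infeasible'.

From the feasible point (-11891/3862, -30427/3862), moving in the direction (0.5, -7.1) keeps every constraint satisfied while W increases without bound.

unbounded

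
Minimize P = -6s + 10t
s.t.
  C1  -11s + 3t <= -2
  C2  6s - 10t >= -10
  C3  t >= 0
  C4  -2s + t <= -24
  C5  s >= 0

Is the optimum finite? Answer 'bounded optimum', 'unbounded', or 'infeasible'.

From the feasible point (125/7, 82/7), moving in the direction (1, 0) keeps every constraint satisfied while P decreases without bound.

unbounded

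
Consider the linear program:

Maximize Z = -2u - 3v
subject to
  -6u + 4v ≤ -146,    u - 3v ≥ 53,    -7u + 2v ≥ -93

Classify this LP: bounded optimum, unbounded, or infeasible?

unbounded

From the feasible point (5, -29), moving in the direction (-4, -6) keeps every constraint satisfied while Z increases without bound.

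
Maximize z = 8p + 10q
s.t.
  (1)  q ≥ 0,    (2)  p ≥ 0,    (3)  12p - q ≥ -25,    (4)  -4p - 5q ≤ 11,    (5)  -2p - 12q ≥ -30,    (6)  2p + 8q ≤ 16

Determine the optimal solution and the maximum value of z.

p = 8, q = 0, maximum z = 64

Corner points and z = 8p + 10q:
  (0, 0) → z = 0
  (8, 0) → z = 64
  (0, 2) → z = 20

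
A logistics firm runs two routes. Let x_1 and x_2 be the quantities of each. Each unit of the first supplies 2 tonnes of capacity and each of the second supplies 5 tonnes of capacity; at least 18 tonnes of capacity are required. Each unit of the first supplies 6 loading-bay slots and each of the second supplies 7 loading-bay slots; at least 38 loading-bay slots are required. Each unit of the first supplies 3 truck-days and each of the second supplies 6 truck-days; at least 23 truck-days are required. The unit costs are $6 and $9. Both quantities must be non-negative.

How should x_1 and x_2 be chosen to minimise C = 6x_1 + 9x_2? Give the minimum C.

Vertices and C = 6x_1 + 9x_2:
  (0, 38/7) → C = 342/7
  (9, 0) → C = 54
  (4, 2) → C = 42
The feasible region is unbounded (it extends along (0, 1), (1, 0)), but C strictly increases along every unbounded feasible direction, so there is no improving ray and the minimum is attained at a vertex.

The optimum lies where 2x_1 + 5x_2 = 18 and 6x_1 + 7x_2 = 38.
Solving simultaneously gives x_1 = 4, x_2 = 2.

x_1 = 4, x_2 = 2, minimum C = 42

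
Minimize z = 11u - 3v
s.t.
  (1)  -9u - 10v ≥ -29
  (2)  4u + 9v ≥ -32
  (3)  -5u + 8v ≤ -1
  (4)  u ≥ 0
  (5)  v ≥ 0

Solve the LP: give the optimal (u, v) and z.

u = 1/5, v = 0, minimum z = 11/5

At the optimal vertex, -5u + 8v = -1 and v = 0.
Solving simultaneously gives u = 1/5, v = 0.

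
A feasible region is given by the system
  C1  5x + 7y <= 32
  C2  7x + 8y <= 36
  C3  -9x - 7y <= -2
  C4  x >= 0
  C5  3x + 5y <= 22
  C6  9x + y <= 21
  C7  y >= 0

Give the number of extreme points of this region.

6

The feasible vertices (each the meet of two boundaries and inside every other half-plane) are:
  (4/11, 46/11)
  (132/65, 177/65)
  (0, 2/7)
  (2/9, 0)
  (0, 22/5)
  (7/3, 0)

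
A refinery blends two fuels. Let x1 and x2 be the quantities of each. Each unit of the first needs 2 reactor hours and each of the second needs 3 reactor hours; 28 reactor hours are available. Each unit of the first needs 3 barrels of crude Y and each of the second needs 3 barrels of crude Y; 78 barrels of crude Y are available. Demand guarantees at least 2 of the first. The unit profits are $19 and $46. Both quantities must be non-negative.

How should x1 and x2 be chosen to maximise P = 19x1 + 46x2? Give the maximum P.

Corner points and P = 19x1 + 46x2:
  (14, 0) → P = 266
  (2, 0) → P = 38
  (2, 8) → P = 406

The binding constraints are 2x1 + 3x2 = 28 and x1 = 2.
Solving simultaneously gives x1 = 2, x2 = 8.

x1 = 2, x2 = 8, maximum P = 406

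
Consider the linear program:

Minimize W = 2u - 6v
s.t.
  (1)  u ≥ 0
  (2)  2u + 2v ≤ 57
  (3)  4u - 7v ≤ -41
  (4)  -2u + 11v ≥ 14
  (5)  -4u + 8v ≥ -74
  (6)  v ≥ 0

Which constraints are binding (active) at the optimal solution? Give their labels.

Feasible corners and W = 2u - 6v:
  (0, 57/2) → W = -171
  (0, 41/7) → W = -246/7
  (317/22, 155/11) → W = -613/11

The minimum is at (0, 57/2). Substituting into each constraint, equality holds for (1) and (2); the remaining constraints have slack.

(1) and (2)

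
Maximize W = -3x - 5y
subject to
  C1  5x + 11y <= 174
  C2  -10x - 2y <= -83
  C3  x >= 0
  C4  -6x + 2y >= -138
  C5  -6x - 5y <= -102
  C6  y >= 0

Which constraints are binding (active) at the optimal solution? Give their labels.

C5 and C6

Extreme points and W = -3x - 5y:
  (933/38, 177/38) → W = -1842/19
  (252/41, 534/41) → W = -3426/41
  (23, 0) → W = -69
  (17, 0) → W = -51

The maximum is at (17, 0). Substituting into each constraint, equality holds for C5 and C6; the remaining constraints have slack.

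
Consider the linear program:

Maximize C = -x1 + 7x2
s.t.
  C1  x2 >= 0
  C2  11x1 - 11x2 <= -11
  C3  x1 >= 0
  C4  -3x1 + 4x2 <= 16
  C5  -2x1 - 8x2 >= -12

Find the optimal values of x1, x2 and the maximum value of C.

The optimum lies where x1 = 0 and -2x1 - 8x2 = -12.
Solving simultaneously gives x1 = 0, x2 = 3/2.

x1 = 0, x2 = 3/2, maximum C = 21/2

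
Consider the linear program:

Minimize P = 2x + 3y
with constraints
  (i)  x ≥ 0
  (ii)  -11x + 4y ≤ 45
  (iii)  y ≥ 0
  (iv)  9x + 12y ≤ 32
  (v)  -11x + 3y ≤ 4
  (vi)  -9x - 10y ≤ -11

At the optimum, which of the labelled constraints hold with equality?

Vertices and P = 2x + 3y:
  (0, 4/3) → P = 4
  (0, 11/10) → P = 33/10
  (32/9, 0) → P = 64/9
  (11/9, 0) → P = 22/9
  (16/53, 388/159) → P = 420/53

The minimum is at (11/9, 0). Substituting into each constraint, equality holds for (iii) and (vi); the remaining constraints have slack.

(iii) and (vi)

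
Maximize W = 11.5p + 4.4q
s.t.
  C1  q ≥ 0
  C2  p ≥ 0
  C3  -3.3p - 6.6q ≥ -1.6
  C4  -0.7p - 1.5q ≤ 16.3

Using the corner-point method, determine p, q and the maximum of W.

p = 16/33, q = 0, maximum W = 184/33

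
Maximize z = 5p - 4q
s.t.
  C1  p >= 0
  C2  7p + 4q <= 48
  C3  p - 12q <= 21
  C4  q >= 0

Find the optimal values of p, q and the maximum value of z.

Feasible corners and z = 5p - 4q:
  (0, 12) → z = -48
  (0, 0) → z = 0
  (48/7, 0) → z = 240/7

At the optimal vertex, 7p + 4q = 48 and q = 0.
Solving simultaneously gives p = 48/7, q = 0.

p = 48/7, q = 0, maximum z = 240/7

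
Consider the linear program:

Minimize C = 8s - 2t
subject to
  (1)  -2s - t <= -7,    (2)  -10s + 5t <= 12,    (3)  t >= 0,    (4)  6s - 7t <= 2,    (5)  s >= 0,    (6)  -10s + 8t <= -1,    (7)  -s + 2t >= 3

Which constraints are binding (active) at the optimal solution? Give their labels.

Vertices and C = 8s - 2t:
  (57/26, 34/13) → C = 160/13
  (11/5, 13/5) → C = 62/5
  (5, 4) → C = 32
The feasible region is unbounded (it extends along (4, 5), (7, 6)), but C strictly increases along every unbounded feasible direction, so there is no improving ray and the minimum is attained at a vertex.

The minimum is at (57/26, 34/13). Substituting into each constraint, equality holds for (1) and (6); the remaining constraints have slack.

(1) and (6)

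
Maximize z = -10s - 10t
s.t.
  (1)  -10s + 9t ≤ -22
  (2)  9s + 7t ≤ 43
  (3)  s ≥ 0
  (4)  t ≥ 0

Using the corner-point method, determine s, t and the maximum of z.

s = 11/5, t = 0, maximum z = -22

Corner points and z = -10s - 10t:
  (541/151, 232/151) → z = -7730/151
  (11/5, 0) → z = -22
  (43/9, 0) → z = -430/9

The binding constraints are -10s + 9t = -22 and t = 0.
Solving simultaneously gives s = 11/5, t = 0.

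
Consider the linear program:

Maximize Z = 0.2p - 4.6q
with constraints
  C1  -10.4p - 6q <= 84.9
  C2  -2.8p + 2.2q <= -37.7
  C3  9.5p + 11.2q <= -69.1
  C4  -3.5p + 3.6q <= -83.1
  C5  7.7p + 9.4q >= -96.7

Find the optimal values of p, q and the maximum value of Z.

Feasible corners and Z = 0.2p - 4.6q:
  (17049/1835, -10313/734) → Z = 1220093/18350
  (425/3, -379/3) → Z = 9142/15
  (3093/433, -6988/433) → Z = 163817/2165

The optimum lies where 9.5p + 11.2q = -69.1 and 7.7p + 9.4q = -96.7.
Solving simultaneously gives p = 425/3, q = -379/3.

p = 425/3, q = -379/3, maximum Z = 9142/15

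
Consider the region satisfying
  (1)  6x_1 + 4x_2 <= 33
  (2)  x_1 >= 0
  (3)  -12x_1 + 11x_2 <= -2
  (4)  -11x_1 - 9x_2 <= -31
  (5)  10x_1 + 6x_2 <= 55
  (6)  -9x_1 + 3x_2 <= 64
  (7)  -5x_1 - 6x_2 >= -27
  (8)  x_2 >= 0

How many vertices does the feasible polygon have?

Pairwise boundary intersections that survive every other constraint:
  (359/229, 350/229)
  (309/127, 314/127)
  (31/11, 0)
  (27/5, 0)

4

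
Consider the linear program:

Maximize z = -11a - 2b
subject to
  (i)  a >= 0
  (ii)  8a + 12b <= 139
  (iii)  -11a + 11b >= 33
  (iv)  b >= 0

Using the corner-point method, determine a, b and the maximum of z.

a = 0, b = 3, maximum z = -6

Corner points and z = -11a - 2b:
  (0, 139/12) → z = -139/6
  (0, 3) → z = -6
  (103/20, 163/20) → z = -1459/20

The optimum lies where a = 0 and -11a + 11b = 33.
Solving simultaneously gives a = 0, b = 3.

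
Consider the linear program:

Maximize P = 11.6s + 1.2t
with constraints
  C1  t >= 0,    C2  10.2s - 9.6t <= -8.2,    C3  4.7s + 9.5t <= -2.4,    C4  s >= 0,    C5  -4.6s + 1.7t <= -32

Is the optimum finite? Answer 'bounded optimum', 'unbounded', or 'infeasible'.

The boundaries 10.2s - 9.6t = -8.2 and -4.6s + 1.7t = -32 meet at (16057/1341, 18206/1341), but that point violates 4.7s + 9.5t ≤ -2.4. Every candidate vertex is excluded by some other constraint, so the feasible region is empty.

infeasible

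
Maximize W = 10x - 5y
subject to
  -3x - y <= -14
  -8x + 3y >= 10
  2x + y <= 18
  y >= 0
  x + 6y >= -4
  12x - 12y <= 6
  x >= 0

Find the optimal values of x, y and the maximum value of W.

x = 32/17, y = 142/17, maximum W = -390/17

Extreme points and W = 10x - 5y:
  (32/17, 142/17) → W = -390/17
  (0, 14) → W = -70
  (22/7, 82/7) → W = -190/7
  (0, 18) → W = -90

The binding constraints are -3x - y = -14 and -8x + 3y = 10.
Solving simultaneously gives x = 32/17, y = 142/17.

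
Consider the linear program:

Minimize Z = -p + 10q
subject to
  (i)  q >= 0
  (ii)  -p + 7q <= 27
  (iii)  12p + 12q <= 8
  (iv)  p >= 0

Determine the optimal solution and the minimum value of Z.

p = 2/3, q = 0, minimum Z = -2/3

Feasible corners and Z = -p + 10q:
  (2/3, 0) → Z = -2/3
  (0, 0) → Z = 0
  (0, 2/3) → Z = 20/3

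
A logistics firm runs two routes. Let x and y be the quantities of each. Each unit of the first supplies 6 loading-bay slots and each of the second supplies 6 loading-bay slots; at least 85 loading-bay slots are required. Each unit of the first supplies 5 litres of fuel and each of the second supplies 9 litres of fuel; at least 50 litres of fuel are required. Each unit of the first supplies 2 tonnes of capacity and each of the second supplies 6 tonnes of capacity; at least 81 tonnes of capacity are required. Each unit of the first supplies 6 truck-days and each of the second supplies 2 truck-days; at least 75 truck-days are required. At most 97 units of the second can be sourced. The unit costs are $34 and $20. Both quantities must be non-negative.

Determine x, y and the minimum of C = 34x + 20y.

Vertices and C = 34x + 20y:
  (0, 75/2) → C = 750
  (0, 97) → C = 1940
  (81/2, 0) → C = 1377
  (9, 21/2) → C = 516
The feasible region is unbounded (it extends along (1, 0)), but C strictly increases along every unbounded feasible direction, so there is no improving ray and the minimum is attained at a vertex.

At the optimal vertex, 2x + 6y = 81 and 6x + 2y = 75.
Solving simultaneously gives x = 9, y = 21/2.

x = 9, y = 21/2, minimum C = 516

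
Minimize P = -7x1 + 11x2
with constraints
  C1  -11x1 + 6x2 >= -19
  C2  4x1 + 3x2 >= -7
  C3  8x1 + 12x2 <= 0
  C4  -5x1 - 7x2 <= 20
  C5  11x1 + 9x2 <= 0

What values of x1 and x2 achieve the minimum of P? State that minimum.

Vertices and P = -7x1 + 11x2:
  (5/19, -51/19) → P = -596/19
  (57/55, -19/15) → P = -3496/165
  (-7/2, 7/3) → P = 301/6
  (0, 0) → P = 0

The binding constraints are -11x1 + 6x2 = -19 and 4x1 + 3x2 = -7.
Solving simultaneously gives x1 = 5/19, x2 = -51/19.

x1 = 5/19, x2 = -51/19, minimum P = -596/19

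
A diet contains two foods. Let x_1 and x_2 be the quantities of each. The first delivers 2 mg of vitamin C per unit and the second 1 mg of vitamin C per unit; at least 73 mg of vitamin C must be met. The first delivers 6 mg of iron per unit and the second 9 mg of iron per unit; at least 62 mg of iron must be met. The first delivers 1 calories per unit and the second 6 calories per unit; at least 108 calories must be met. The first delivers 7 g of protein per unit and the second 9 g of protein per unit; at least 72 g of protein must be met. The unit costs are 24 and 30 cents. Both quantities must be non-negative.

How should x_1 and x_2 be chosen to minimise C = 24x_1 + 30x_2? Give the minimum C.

Feasible corners and C = 24x_1 + 30x_2:
  (0, 73) → C = 2190
  (108, 0) → C = 2592
  (30, 13) → C = 1110
The feasible region is unbounded (it extends along (0, 1), (1, 0)), but C strictly increases along every unbounded feasible direction, so there is no improving ray and the minimum is attained at a vertex.

The optimum lies where 2x_1 + x_2 = 73 and x_1 + 6x_2 = 108.
Solving simultaneously gives x_1 = 30, x_2 = 13.

x_1 = 30, x_2 = 13, minimum C = 1110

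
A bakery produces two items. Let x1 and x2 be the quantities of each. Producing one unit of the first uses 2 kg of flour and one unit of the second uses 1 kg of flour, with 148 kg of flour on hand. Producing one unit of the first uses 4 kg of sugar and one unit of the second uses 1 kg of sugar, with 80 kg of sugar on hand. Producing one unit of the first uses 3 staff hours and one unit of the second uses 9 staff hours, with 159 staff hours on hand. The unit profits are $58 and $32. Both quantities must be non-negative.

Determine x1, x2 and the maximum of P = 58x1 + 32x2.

Corner points and P = 58x1 + 32x2:
  (0, 0) → P = 0
  (0, 53/3) → P = 1696/3
  (20, 0) → P = 1160
  (17, 12) → P = 1370

x1 = 17, x2 = 12, maximum P = 1370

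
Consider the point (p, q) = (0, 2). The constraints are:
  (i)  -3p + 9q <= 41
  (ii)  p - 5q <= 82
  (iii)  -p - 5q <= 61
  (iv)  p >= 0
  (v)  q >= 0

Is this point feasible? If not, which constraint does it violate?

feasible

(i): 18 ≤ 41 ✓
(ii): -10 ≤ 82 ✓
(iii): -10 ≤ 61 ✓
(iv): 0 ≥ 0 ✓
(v): 2 ≥ 0 ✓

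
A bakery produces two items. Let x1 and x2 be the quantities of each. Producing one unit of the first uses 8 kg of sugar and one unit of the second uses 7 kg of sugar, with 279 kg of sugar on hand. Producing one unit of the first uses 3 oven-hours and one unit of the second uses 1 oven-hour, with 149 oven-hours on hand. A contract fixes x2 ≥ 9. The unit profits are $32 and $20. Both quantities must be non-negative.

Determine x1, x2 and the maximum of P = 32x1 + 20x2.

Feasible corners and P = 32x1 + 20x2:
  (0, 279/7) → P = 5580/7
  (0, 9) → P = 180
  (27, 9) → P = 1044

At the optimal vertex, 8x1 + 7x2 = 279 and x2 = 9.
Solving simultaneously gives x1 = 27, x2 = 9.

x1 = 27, x2 = 9, maximum P = 1044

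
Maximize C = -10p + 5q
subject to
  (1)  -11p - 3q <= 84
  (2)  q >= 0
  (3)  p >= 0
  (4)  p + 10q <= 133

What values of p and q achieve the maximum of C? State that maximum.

p = 0, q = 133/10, maximum C = 133/2

Vertices and C = -10p + 5q:
  (0, 0) → C = 0
  (133, 0) → C = -1330
  (0, 133/10) → C = 133/2

The optimum lies where p = 0 and p + 10q = 133.
Solving simultaneously gives p = 0, q = 133/10.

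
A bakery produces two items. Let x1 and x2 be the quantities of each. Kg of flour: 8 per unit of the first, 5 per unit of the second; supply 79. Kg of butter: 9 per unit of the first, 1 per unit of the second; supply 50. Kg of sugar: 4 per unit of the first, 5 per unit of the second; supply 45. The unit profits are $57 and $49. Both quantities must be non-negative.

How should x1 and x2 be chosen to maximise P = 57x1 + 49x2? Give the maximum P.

x1 = 5, x2 = 5, maximum P = 530

Feasible corners and P = 57x1 + 49x2:
  (0, 0) → P = 0
  (0, 9) → P = 441
  (50/9, 0) → P = 950/3
  (5, 5) → P = 530

The binding constraints are 9x1 + x2 = 50 and 4x1 + 5x2 = 45.
Solving simultaneously gives x1 = 5, x2 = 5.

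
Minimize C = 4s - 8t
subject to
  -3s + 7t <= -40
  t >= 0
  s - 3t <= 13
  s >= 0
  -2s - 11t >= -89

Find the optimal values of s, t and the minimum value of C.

Corner points and C = 4s - 8t:
  (29/2, 1/2) → C = 54
  (1063/47, 187/47) → C = 2756/47
  (410/17, 63/17) → C = 1136/17

The binding constraints are -3s + 7t = -40 and s - 3t = 13.
Solving simultaneously gives s = 29/2, t = 1/2.

s = 29/2, t = 1/2, minimum C = 54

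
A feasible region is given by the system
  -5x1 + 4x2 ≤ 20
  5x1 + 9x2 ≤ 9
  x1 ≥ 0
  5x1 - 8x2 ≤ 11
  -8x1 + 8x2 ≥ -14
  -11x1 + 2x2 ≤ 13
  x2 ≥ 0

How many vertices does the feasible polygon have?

Intersecting each pair of boundary lines and keeping only the points that satisfy every inequality leaves:
  (0, 1)
  (99/56, 1/56)
  (0, 0)
  (7/4, 0)

4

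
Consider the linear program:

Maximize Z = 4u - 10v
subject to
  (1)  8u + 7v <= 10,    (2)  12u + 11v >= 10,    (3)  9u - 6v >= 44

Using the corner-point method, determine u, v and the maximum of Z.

u = 10, v = -10, maximum Z = 140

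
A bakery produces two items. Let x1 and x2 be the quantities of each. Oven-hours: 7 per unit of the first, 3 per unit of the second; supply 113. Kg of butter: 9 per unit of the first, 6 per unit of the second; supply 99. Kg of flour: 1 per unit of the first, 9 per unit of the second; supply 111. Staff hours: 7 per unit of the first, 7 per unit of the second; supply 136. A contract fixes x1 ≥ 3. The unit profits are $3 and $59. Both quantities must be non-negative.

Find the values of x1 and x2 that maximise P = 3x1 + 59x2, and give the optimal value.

x1 = 3, x2 = 12, maximum P = 717

Corner points and P = 3x1 + 59x2:
  (11, 0) → P = 33
  (3, 0) → P = 9
  (3, 12) → P = 717

The binding constraints are 9x1 + 6x2 = 99 and x1 + 9x2 = 111.
Solving simultaneously gives x1 = 3, x2 = 12.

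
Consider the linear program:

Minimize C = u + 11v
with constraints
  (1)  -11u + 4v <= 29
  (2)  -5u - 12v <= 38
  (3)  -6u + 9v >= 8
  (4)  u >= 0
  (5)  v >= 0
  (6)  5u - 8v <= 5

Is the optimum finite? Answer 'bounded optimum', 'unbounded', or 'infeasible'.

Corner points and C = u + 11v:
  (0, 29/4) → C = 319/4
  (0, 8/9) → C = 88/9
The feasible region has finitely many vertices and no improving ray; the minimum is 88/9 at (0, 8/9).

bounded optimum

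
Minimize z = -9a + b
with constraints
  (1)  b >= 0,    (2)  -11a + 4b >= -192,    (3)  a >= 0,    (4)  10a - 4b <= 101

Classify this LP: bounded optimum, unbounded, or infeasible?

From the feasible point (0, 0), moving in the direction (4, 11) keeps every constraint satisfied while z decreases without bound.

unbounded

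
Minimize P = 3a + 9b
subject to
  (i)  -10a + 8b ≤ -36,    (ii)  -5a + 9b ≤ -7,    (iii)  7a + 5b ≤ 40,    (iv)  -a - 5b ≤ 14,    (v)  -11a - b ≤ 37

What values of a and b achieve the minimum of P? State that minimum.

a = 34/29, b = -88/29, minimum P = -690/29

Feasible corners and P = 3a + 9b:
  (250/53, 74/53) → P = 1416/53
  (34/29, -88/29) → P = -690/29
  (9, -23/5) → P = -72/5

The binding constraints are -10a + 8b = -36 and -a - 5b = 14.
Solving simultaneously gives a = 34/29, b = -88/29.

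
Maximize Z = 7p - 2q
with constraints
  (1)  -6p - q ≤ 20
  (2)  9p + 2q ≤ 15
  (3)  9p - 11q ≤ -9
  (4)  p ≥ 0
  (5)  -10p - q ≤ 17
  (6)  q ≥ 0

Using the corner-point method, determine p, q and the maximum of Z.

Feasible corners and Z = 7p - 2q:
  (49/39, 24/13) → Z = 199/39
  (0, 15/2) → Z = -15
  (0, 9/11) → Z = -18/11

p = 49/39, q = 24/13, maximum Z = 199/39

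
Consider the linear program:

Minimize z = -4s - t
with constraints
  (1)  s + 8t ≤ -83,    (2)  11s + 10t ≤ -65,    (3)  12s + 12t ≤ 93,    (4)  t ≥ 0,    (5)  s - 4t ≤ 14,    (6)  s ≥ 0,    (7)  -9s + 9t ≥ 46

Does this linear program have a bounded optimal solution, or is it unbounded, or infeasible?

infeasible

The boundaries s + 8t = -83 and t = 0 meet at (-83, 0), but that point violates s ≥ 0. Every candidate vertex is excluded by some other constraint, so the feasible region is empty.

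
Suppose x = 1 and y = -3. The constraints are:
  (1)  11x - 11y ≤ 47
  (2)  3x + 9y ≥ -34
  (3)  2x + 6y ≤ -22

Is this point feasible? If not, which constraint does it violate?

not feasible — violates (3)

Constraint (3): 2x + 6y = -16, which is not ≤ -22. All other constraints are satisfied.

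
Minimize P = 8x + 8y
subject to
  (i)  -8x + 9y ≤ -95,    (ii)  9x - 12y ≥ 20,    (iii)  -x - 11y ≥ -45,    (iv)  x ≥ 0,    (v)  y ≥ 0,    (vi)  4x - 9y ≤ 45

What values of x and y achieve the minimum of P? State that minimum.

x = 25/2, y = 5/9, minimum P = 940/9

Extreme points and P = 8x + 8y:
  (1450/97, 265/97) → P = 13720/97
  (25/2, 5/9) → P = 940/9
  (900/53, 135/53) → P = 8280/53

At the optimal vertex, -8x + 9y = -95 and 4x - 9y = 45.
Solving simultaneously gives x = 25/2, y = 5/9.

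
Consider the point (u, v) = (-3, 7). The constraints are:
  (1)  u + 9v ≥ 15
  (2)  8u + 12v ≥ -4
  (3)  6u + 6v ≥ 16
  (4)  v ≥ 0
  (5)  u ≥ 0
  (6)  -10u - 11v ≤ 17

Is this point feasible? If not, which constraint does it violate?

Constraint (5): u = -3, which is not ≥ 0. All other constraints are satisfied.

not feasible — violates (5)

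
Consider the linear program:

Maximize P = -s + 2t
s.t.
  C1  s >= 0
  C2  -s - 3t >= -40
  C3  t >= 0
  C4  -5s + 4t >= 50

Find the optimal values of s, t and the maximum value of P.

s = 0, t = 40/3, maximum P = 80/3

Corner points and P = -s + 2t:
  (0, 40/3) → P = 80/3
  (0, 25/2) → P = 25
  (10/19, 250/19) → P = 490/19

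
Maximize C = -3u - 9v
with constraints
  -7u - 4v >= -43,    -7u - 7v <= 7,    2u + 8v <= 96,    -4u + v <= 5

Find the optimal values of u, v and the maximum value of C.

u = 47/3, v = -50/3, maximum C = 103

At the optimal vertex, -7u - 4v = -43 and -7u - 7v = 7.
Solving simultaneously gives u = 47/3, v = -50/3.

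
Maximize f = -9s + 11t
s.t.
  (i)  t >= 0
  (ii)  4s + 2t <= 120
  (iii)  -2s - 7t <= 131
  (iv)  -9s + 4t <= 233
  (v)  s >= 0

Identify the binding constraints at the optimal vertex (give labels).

Vertices and f = -9s + 11t:
  (30, 0) → f = -270
  (0, 0) → f = 0
  (7/17, 1006/17) → f = 11003/17
  (0, 233/4) → f = 2563/4

The maximum is at (7/17, 1006/17). Substituting into each constraint, equality holds for (ii) and (iv); the remaining constraints have slack.

(ii) and (iv)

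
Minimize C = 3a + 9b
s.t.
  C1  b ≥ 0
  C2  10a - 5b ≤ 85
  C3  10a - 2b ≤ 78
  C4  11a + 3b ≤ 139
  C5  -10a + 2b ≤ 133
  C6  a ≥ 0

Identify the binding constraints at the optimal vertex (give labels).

Extreme points and C = 3a + 9b:
  (39/5, 0) → C = 117/5
  (0, 0) → C = 0
  (128/13, 133/13) → C = 1581/13
  (0, 139/3) → C = 417

The minimum is at (0, 0). Substituting into each constraint, equality holds for C1 and C6; the remaining constraints have slack.

C1 and C6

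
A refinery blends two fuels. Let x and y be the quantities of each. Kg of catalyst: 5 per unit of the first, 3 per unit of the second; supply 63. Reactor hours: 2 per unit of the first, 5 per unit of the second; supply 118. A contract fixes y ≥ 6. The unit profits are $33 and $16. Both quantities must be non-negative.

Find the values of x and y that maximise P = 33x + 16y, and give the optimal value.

Corner points and P = 33x + 16y:
  (0, 21) → P = 336
  (0, 6) → P = 96
  (9, 6) → P = 393

The binding constraints are 5x + 3y = 63 and y = 6.
Solving simultaneously gives x = 9, y = 6.

x = 9, y = 6, maximum P = 393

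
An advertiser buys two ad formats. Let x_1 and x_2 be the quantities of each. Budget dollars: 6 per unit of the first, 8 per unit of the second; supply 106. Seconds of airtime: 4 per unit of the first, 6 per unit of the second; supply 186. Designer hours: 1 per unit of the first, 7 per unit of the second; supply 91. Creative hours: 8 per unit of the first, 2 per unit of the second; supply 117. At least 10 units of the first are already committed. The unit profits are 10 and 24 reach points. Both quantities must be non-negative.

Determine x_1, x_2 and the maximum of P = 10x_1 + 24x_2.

Corner points and P = 10x_1 + 24x_2:
  (117/8, 0) → P = 585/4
  (10, 0) → P = 100
  (181/13, 73/26) → P = 2686/13
  (10, 23/4) → P = 238

At the optimal vertex, 6x_1 + 8x_2 = 106 and x_1 = 10.
Solving simultaneously gives x_1 = 10, x_2 = 23/4.

x_1 = 10, x_2 = 23/4, maximum P = 238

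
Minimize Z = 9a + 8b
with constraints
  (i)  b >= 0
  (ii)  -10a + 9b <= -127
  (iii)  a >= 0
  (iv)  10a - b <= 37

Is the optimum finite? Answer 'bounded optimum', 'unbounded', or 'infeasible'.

The boundaries b = 0 and -10a + 9b = -127 meet at (127/10, 0), but that point violates 10a - b ≤ 37. Every candidate vertex is excluded by some other constraint, so the feasible region is empty.

infeasible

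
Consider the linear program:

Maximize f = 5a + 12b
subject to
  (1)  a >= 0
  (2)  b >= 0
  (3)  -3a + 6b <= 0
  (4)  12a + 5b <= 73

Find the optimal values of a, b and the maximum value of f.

Feasible corners and f = 5a + 12b:
  (0, 0) → f = 0
  (73/12, 0) → f = 365/12
  (146/29, 73/29) → f = 1606/29

The binding constraints are -3a + 6b = 0 and 12a + 5b = 73.
Solving simultaneously gives a = 146/29, b = 73/29.

a = 146/29, b = 73/29, maximum f = 1606/29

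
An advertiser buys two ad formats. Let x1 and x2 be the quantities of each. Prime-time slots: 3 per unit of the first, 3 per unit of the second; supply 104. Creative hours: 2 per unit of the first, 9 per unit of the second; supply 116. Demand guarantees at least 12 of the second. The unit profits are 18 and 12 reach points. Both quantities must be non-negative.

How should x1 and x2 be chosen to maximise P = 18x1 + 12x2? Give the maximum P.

Feasible corners and P = 18x1 + 12x2:
  (0, 116/9) → P = 464/3
  (0, 12) → P = 144
  (4, 12) → P = 216

x1 = 4, x2 = 12, maximum P = 216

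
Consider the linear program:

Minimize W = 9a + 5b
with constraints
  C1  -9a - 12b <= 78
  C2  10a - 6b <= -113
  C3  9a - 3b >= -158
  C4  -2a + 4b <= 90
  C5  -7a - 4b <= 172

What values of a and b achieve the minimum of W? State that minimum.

Extreme points and W = 9a + 5b:
  (-304/29, 79/58) → W = -5077/58
  (-142/9, 16/3) → W = -346/3
  (22/7, 337/14) → W = 2081/14
  (-181/15, 247/15) → W = -394/15

a = -142/9, b = 16/3, minimum W = -346/3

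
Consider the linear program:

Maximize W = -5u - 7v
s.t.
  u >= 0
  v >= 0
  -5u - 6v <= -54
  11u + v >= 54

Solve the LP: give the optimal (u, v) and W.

Feasible corners and W = -5u - 7v:
  (0, 54) → W = -378
  (54/5, 0) → W = -54
  (270/61, 324/61) → W = -3618/61
The feasible region is unbounded (it extends along (0, 1), (1, 0)), but W strictly decreases along every unbounded feasible direction, so there is no improving ray and the maximum is attained at a vertex.

u = 54/5, v = 0, maximum W = -54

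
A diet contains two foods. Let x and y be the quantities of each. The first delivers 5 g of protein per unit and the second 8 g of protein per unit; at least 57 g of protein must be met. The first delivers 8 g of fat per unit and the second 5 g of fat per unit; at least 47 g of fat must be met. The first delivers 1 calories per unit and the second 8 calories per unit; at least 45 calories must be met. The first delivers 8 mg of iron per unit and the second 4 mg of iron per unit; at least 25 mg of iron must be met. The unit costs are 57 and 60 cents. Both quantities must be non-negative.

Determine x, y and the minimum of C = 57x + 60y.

Vertices and C = 57x + 60y:
  (0, 47/5) → C = 564
  (45, 0) → C = 2565
  (7/3, 17/3) → C = 473
  (3, 21/4) → C = 486
The feasible region is unbounded (it extends along (0, 1), (1, 0)), but C strictly increases along every unbounded feasible direction, so there is no improving ray and the minimum is attained at a vertex.

x = 7/3, y = 17/3, minimum C = 473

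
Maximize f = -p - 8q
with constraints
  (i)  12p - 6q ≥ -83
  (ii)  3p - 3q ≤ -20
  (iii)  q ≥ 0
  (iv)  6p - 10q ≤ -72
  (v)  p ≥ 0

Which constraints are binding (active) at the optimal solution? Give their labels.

(iv) and (v)

Feasible corners and f = -p - 8q:
  (0, 83/6) → f = -332/3
  (4/3, 8) → f = -196/3
  (0, 36/5) → f = -288/5
The feasible region is unbounded (it extends along (1, 2), (1, 1)), but f strictly decreases along every unbounded feasible direction, so there is no improving ray and the maximum is attained at a vertex.

The maximum is at (0, 36/5). Substituting into each constraint, equality holds for (iv) and (v); the remaining constraints have slack.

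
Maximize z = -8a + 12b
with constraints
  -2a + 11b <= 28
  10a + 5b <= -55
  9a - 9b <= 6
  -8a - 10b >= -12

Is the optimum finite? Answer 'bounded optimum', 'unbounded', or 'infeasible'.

From the feasible point (-149/24, 17/12), moving in the direction (-11, -2) keeps every constraint satisfied while z increases without bound.

unbounded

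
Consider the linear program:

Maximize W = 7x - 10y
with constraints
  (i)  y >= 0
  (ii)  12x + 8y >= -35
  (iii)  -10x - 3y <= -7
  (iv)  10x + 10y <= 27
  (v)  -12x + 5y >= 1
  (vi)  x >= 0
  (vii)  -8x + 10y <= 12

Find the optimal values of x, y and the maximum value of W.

Corner points and W = 7x - 10y:
  (16/43, 47/43) → W = -358/43
  (17/62, 44/31) → W = -761/62
  (5/8, 17/10) → W = -101/8

The binding constraints are -10x - 3y = -7 and -12x + 5y = 1.
Solving simultaneously gives x = 16/43, y = 47/43.

x = 16/43, y = 47/43, maximum W = -358/43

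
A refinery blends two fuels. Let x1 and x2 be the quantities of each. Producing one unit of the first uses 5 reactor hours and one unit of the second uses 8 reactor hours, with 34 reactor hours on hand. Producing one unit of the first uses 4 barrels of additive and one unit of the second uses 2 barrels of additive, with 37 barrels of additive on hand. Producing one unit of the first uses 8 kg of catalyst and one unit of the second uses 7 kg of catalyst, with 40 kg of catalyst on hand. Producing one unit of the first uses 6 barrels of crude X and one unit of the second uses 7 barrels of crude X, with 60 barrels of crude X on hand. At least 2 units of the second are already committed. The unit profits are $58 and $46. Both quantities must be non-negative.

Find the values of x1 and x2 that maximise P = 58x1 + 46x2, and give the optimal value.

x1 = 13/4, x2 = 2, maximum P = 561/2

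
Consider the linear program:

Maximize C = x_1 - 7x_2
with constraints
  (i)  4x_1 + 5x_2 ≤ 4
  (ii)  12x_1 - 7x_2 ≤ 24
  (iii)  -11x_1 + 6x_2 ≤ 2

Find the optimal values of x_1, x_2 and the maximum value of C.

Extreme points and C = x_1 - 7x_2:
  (37/22, -6/11) → C = 11/2
  (14/79, 52/79) → C = -350/79
  (-158/5, -288/5) → C = 1858/5

x_1 = -158/5, x_2 = -288/5, maximum C = 1858/5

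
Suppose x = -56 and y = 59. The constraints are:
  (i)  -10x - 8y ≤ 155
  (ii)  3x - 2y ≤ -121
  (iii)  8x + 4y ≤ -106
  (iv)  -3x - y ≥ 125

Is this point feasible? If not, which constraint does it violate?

not feasible — violates (iv)

Constraint (iv): -3x - y = 109, which is not ≥ 125. All other constraints are satisfied.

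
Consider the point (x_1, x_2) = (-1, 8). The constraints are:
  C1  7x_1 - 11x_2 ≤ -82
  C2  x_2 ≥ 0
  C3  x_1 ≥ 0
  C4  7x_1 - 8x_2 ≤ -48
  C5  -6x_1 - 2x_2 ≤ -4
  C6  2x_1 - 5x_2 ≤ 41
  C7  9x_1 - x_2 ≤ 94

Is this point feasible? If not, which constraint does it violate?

not feasible — violates C3

Constraint C3: x_1 = -1, which is not ≥ 0. All other constraints are satisfied.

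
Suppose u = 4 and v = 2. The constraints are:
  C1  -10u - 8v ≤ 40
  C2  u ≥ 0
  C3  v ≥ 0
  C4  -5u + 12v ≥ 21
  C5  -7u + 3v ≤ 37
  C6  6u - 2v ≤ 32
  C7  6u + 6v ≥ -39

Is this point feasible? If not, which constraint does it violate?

Constraint C4: -5u + 12v = 4, which is not ≥ 21. All other constraints are satisfied.

not feasible — violates C4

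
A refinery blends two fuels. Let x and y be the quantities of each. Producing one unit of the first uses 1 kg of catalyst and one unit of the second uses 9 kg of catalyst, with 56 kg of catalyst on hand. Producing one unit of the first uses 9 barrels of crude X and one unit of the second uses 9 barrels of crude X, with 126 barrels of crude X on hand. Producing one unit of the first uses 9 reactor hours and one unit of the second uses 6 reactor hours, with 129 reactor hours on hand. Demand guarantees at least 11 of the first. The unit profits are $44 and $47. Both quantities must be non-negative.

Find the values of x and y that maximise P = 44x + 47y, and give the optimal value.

x = 11, y = 3, maximum P = 625

Feasible corners and P = 44x + 47y:
  (14, 0) → P = 616
  (11, 0) → P = 484
  (11, 3) → P = 625

At the optimal vertex, 9x + 9y = 126 and x = 11.
Solving simultaneously gives x = 11, y = 3.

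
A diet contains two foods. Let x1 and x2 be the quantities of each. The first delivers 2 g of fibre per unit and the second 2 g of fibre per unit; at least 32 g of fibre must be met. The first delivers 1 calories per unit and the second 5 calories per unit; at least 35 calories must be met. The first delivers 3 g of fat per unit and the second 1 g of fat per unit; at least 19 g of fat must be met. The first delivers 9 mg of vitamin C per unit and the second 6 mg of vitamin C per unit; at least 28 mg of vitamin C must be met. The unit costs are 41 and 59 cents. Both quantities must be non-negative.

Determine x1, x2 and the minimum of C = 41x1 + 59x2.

Vertices and C = 41x1 + 59x2:
  (0, 19) → C = 1121
  (35, 0) → C = 1435
  (45/4, 19/4) → C = 1483/2
  (3/2, 29/2) → C = 917
The feasible region is unbounded (it extends along (0, 1), (1, 0)), but C strictly increases along every unbounded feasible direction, so there is no improving ray and the minimum is attained at a vertex.

x1 = 45/4, x2 = 19/4, minimum C = 1483/2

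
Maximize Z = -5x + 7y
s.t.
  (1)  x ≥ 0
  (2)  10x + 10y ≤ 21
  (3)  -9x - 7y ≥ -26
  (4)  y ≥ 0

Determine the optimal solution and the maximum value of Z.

x = 0, y = 21/10, maximum Z = 147/10

Feasible corners and Z = -5x + 7y:
  (0, 21/10) → Z = 147/10
  (0, 0) → Z = 0
  (21/10, 0) → Z = -21/2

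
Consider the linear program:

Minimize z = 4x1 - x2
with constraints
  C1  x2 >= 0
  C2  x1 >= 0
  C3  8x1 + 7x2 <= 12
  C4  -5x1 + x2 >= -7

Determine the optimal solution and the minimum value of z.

x1 = 0, x2 = 12/7, minimum z = -12/7

Vertices and z = 4x1 - x2:
  (0, 0) → z = 0
  (7/5, 0) → z = 28/5
  (0, 12/7) → z = -12/7
  (61/43, 4/43) → z = 240/43

At the optimal vertex, x1 = 0 and 8x1 + 7x2 = 12.
Solving simultaneously gives x1 = 0, x2 = 12/7.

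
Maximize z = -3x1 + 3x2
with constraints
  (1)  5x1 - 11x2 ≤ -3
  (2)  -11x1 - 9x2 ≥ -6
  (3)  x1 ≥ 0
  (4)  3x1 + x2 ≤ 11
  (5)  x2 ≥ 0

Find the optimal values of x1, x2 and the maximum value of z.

x1 = 0, x2 = 2/3, maximum z = 2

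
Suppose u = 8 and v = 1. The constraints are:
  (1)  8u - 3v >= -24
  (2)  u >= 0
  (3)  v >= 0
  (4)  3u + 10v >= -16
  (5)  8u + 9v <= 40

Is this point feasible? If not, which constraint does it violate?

Constraint (5): 8u + 9v = 73, which is not ≤ 40. All other constraints are satisfied.

not feasible — violates (5)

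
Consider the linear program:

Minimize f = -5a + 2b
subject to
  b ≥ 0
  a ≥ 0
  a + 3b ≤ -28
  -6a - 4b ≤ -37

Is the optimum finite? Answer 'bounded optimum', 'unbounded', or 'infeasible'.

infeasible

The boundaries b = 0 and -6a - 4b = -37 meet at (37/6, 0), but that point violates a + 3b ≤ -28. Every candidate vertex is excluded by some other constraint, so the feasible region is empty.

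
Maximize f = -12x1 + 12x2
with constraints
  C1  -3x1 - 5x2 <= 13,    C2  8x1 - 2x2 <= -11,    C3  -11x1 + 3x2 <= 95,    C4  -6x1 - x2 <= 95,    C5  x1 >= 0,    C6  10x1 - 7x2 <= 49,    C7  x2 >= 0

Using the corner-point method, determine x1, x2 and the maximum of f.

Feasible corners and f = -12x1 + 12x2:
  (157/2, 639/2) → f = 2892
  (0, 11/2) → f = 66
  (0, 95/3) → f = 380

x1 = 157/2, x2 = 639/2, maximum f = 2892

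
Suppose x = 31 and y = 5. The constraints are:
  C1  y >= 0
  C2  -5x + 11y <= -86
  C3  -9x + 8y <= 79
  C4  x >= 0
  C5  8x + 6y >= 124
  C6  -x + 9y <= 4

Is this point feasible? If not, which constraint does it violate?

not feasible — violates C6

Constraint C6: -x + 9y = 14, which is not ≤ 4. All other constraints are satisfied.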